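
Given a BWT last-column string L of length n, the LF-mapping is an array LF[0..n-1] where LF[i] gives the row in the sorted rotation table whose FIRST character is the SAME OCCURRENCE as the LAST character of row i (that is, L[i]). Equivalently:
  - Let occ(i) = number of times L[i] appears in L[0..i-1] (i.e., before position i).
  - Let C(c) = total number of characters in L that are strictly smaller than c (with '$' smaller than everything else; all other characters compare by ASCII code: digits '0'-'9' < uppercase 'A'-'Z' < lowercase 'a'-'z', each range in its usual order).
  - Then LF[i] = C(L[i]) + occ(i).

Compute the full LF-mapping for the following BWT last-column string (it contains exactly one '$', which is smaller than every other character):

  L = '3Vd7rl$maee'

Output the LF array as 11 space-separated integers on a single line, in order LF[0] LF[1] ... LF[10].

Char counts: '$':1, '3':1, '7':1, 'V':1, 'a':1, 'd':1, 'e':2, 'l':1, 'm':1, 'r':1
C (first-col start): C('$')=0, C('3')=1, C('7')=2, C('V')=3, C('a')=4, C('d')=5, C('e')=6, C('l')=8, C('m')=9, C('r')=10
L[0]='3': occ=0, LF[0]=C('3')+0=1+0=1
L[1]='V': occ=0, LF[1]=C('V')+0=3+0=3
L[2]='d': occ=0, LF[2]=C('d')+0=5+0=5
L[3]='7': occ=0, LF[3]=C('7')+0=2+0=2
L[4]='r': occ=0, LF[4]=C('r')+0=10+0=10
L[5]='l': occ=0, LF[5]=C('l')+0=8+0=8
L[6]='$': occ=0, LF[6]=C('$')+0=0+0=0
L[7]='m': occ=0, LF[7]=C('m')+0=9+0=9
L[8]='a': occ=0, LF[8]=C('a')+0=4+0=4
L[9]='e': occ=0, LF[9]=C('e')+0=6+0=6
L[10]='e': occ=1, LF[10]=C('e')+1=6+1=7

Answer: 1 3 5 2 10 8 0 9 4 6 7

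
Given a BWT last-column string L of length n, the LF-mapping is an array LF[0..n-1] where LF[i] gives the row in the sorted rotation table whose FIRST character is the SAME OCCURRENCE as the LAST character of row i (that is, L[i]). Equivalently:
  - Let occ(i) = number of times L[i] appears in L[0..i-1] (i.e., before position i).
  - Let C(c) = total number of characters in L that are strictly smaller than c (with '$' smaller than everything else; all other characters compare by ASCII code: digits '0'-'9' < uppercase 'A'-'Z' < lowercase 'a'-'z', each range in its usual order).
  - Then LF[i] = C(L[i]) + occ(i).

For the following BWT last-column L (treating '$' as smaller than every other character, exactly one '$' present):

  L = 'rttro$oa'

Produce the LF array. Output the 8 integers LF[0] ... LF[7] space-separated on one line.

Char counts: '$':1, 'a':1, 'o':2, 'r':2, 't':2
C (first-col start): C('$')=0, C('a')=1, C('o')=2, C('r')=4, C('t')=6
L[0]='r': occ=0, LF[0]=C('r')+0=4+0=4
L[1]='t': occ=0, LF[1]=C('t')+0=6+0=6
L[2]='t': occ=1, LF[2]=C('t')+1=6+1=7
L[3]='r': occ=1, LF[3]=C('r')+1=4+1=5
L[4]='o': occ=0, LF[4]=C('o')+0=2+0=2
L[5]='$': occ=0, LF[5]=C('$')+0=0+0=0
L[6]='o': occ=1, LF[6]=C('o')+1=2+1=3
L[7]='a': occ=0, LF[7]=C('a')+0=1+0=1

Answer: 4 6 7 5 2 0 3 1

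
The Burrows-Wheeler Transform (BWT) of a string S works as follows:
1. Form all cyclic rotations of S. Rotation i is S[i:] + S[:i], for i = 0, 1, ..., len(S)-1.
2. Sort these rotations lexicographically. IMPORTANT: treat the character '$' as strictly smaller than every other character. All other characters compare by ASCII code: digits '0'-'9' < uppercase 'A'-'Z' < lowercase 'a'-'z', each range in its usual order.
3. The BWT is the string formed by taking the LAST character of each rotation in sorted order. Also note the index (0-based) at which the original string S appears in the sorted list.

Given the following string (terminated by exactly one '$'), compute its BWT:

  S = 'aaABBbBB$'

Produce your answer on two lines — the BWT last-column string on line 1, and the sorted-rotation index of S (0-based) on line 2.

All 9 rotations (rotation i = S[i:]+S[:i]):
  rot[0] = aaABBbBB$
  rot[1] = aABBbBB$a
  rot[2] = ABBbBB$aa
  rot[3] = BBbBB$aaA
  rot[4] = BbBB$aaAB
  rot[5] = bBB$aaABB
  rot[6] = BB$aaABBb
  rot[7] = B$aaABBbB
  rot[8] = $aaABBbBB
Sorted (with $ < everything):
  sorted[0] = $aaABBbBB  (last char: 'B')
  sorted[1] = ABBbBB$aa  (last char: 'a')
  sorted[2] = B$aaABBbB  (last char: 'B')
  sorted[3] = BB$aaABBb  (last char: 'b')
  sorted[4] = BBbBB$aaA  (last char: 'A')
  sorted[5] = BbBB$aaAB  (last char: 'B')
  sorted[6] = aABBbBB$a  (last char: 'a')
  sorted[7] = aaABBbBB$  (last char: '$')
  sorted[8] = bBB$aaABB  (last char: 'B')
Last column: BaBbABa$B
Original string S is at sorted index 7

Answer: BaBbABa$B
7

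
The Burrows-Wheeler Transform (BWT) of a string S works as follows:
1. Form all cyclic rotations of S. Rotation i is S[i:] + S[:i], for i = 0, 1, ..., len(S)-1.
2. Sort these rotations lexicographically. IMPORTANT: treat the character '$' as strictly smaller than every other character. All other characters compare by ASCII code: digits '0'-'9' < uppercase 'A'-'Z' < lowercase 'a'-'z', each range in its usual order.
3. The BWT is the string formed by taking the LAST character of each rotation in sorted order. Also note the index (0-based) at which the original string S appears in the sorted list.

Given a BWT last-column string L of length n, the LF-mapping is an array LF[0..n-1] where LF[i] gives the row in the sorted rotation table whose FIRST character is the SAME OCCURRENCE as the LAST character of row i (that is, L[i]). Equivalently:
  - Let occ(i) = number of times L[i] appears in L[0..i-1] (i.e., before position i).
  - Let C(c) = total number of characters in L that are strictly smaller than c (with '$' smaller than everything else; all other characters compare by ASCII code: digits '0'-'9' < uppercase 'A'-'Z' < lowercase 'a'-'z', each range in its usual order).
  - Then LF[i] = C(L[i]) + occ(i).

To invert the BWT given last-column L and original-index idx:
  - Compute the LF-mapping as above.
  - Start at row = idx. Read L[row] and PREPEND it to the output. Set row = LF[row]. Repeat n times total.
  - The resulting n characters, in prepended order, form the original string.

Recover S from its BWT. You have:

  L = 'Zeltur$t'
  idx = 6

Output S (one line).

Answer: turtleZ$

Derivation:
LF mapping: 1 2 3 5 7 4 0 6
Walk LF starting at row 6, prepending L[row]:
  step 1: row=6, L[6]='$', prepend. Next row=LF[6]=0
  step 2: row=0, L[0]='Z', prepend. Next row=LF[0]=1
  step 3: row=1, L[1]='e', prepend. Next row=LF[1]=2
  step 4: row=2, L[2]='l', prepend. Next row=LF[2]=3
  step 5: row=3, L[3]='t', prepend. Next row=LF[3]=5
  step 6: row=5, L[5]='r', prepend. Next row=LF[5]=4
  step 7: row=4, L[4]='u', prepend. Next row=LF[4]=7
  step 8: row=7, L[7]='t', prepend. Next row=LF[7]=6
Reversed output: turtleZ$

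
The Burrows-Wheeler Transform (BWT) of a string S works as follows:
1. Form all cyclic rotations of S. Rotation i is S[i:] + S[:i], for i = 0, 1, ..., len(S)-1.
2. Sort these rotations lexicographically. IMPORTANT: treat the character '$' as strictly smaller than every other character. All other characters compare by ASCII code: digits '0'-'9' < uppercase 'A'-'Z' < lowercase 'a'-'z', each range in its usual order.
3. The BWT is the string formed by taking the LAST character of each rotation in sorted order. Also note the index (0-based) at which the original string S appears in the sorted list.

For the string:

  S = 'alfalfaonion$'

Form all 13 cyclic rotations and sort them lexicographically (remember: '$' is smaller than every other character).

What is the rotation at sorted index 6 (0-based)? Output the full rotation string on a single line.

Answer: ion$alfalfaon

Derivation:
All 13 rotations (rotation i = S[i:]+S[:i]):
  rot[0] = alfalfaonion$
  rot[1] = lfalfaonion$a
  rot[2] = falfaonion$al
  rot[3] = alfaonion$alf
  rot[4] = lfaonion$alfa
  rot[5] = faonion$alfal
  rot[6] = aonion$alfalf
  rot[7] = onion$alfalfa
  rot[8] = nion$alfalfao
  rot[9] = ion$alfalfaon
  rot[10] = on$alfalfaoni
  rot[11] = n$alfalfaonio
  rot[12] = $alfalfaonion
Sorted (with $ < everything):
  sorted[0] = $alfalfaonion
  sorted[1] = alfalfaonion$
  sorted[2] = alfaonion$alf
  sorted[3] = aonion$alfalf
  sorted[4] = falfaonion$al
  sorted[5] = faonion$alfal
  sorted[6] = ion$alfalfaon
  sorted[7] = lfalfaonion$a
  sorted[8] = lfaonion$alfa
  sorted[9] = n$alfalfaonio
  sorted[10] = nion$alfalfao
  sorted[11] = on$alfalfaoni
  sorted[12] = onion$alfalfa
sorted[6] = ion$alfalfaon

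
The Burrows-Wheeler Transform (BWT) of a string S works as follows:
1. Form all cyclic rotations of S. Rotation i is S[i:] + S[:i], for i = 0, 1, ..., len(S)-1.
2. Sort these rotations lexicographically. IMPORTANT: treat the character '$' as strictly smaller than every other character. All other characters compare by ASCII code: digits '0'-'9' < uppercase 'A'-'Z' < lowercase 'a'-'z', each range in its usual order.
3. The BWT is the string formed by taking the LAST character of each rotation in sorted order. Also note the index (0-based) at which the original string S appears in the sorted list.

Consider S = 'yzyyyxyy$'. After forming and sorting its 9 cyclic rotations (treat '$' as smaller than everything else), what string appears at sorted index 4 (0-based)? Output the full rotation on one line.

All 9 rotations (rotation i = S[i:]+S[:i]):
  rot[0] = yzyyyxyy$
  rot[1] = zyyyxyy$y
  rot[2] = yyyxyy$yz
  rot[3] = yyxyy$yzy
  rot[4] = yxyy$yzyy
  rot[5] = xyy$yzyyy
  rot[6] = yy$yzyyyx
  rot[7] = y$yzyyyxy
  rot[8] = $yzyyyxyy
Sorted (with $ < everything):
  sorted[0] = $yzyyyxyy
  sorted[1] = xyy$yzyyy
  sorted[2] = y$yzyyyxy
  sorted[3] = yxyy$yzyy
  sorted[4] = yy$yzyyyx
  sorted[5] = yyxyy$yzy
  sorted[6] = yyyxyy$yz
  sorted[7] = yzyyyxyy$
  sorted[8] = zyyyxyy$y
sorted[4] = yy$yzyyyx

Answer: yy$yzyyyx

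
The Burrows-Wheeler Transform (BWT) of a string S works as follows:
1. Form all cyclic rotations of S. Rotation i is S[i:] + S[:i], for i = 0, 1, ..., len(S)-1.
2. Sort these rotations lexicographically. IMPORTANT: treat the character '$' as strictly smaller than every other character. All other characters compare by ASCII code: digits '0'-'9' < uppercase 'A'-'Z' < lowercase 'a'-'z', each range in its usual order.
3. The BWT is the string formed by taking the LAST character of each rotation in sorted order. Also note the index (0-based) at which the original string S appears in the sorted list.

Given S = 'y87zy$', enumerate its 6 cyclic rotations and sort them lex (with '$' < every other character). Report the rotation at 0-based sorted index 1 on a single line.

Answer: 7zy$y8

Derivation:
All 6 rotations (rotation i = S[i:]+S[:i]):
  rot[0] = y87zy$
  rot[1] = 87zy$y
  rot[2] = 7zy$y8
  rot[3] = zy$y87
  rot[4] = y$y87z
  rot[5] = $y87zy
Sorted (with $ < everything):
  sorted[0] = $y87zy
  sorted[1] = 7zy$y8
  sorted[2] = 87zy$y
  sorted[3] = y$y87z
  sorted[4] = y87zy$
  sorted[5] = zy$y87
sorted[1] = 7zy$y8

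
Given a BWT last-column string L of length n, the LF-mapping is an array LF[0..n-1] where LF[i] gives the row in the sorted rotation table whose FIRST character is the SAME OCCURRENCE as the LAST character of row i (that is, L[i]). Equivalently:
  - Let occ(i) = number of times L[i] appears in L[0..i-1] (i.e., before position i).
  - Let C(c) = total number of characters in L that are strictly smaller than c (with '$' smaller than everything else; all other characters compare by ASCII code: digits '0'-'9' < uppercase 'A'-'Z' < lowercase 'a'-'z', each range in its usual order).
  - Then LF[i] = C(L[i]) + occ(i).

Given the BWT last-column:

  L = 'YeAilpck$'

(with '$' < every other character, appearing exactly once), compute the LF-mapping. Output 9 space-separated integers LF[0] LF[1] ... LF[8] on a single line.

Char counts: '$':1, 'A':1, 'Y':1, 'c':1, 'e':1, 'i':1, 'k':1, 'l':1, 'p':1
C (first-col start): C('$')=0, C('A')=1, C('Y')=2, C('c')=3, C('e')=4, C('i')=5, C('k')=6, C('l')=7, C('p')=8
L[0]='Y': occ=0, LF[0]=C('Y')+0=2+0=2
L[1]='e': occ=0, LF[1]=C('e')+0=4+0=4
L[2]='A': occ=0, LF[2]=C('A')+0=1+0=1
L[3]='i': occ=0, LF[3]=C('i')+0=5+0=5
L[4]='l': occ=0, LF[4]=C('l')+0=7+0=7
L[5]='p': occ=0, LF[5]=C('p')+0=8+0=8
L[6]='c': occ=0, LF[6]=C('c')+0=3+0=3
L[7]='k': occ=0, LF[7]=C('k')+0=6+0=6
L[8]='$': occ=0, LF[8]=C('$')+0=0+0=0

Answer: 2 4 1 5 7 8 3 6 0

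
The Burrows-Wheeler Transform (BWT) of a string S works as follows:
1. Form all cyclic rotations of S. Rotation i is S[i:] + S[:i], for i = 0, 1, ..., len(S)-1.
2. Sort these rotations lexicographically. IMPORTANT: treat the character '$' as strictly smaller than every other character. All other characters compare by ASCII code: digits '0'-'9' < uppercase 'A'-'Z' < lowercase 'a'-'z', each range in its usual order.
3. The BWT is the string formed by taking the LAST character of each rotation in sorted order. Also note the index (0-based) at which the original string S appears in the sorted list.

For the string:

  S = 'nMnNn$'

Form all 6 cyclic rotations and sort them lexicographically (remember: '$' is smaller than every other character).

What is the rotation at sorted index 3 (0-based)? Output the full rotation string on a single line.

Answer: n$nMnN

Derivation:
All 6 rotations (rotation i = S[i:]+S[:i]):
  rot[0] = nMnNn$
  rot[1] = MnNn$n
  rot[2] = nNn$nM
  rot[3] = Nn$nMn
  rot[4] = n$nMnN
  rot[5] = $nMnNn
Sorted (with $ < everything):
  sorted[0] = $nMnNn
  sorted[1] = MnNn$n
  sorted[2] = Nn$nMn
  sorted[3] = n$nMnN
  sorted[4] = nMnNn$
  sorted[5] = nNn$nM
sorted[3] = n$nMnN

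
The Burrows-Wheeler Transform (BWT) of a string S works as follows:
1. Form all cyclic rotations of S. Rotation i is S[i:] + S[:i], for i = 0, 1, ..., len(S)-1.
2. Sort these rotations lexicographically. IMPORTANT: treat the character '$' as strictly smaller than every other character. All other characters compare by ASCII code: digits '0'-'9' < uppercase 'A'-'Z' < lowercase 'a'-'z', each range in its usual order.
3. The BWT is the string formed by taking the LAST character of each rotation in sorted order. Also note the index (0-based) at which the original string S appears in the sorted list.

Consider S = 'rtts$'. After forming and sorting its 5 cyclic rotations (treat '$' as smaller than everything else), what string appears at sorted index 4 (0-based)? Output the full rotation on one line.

Answer: tts$r

Derivation:
All 5 rotations (rotation i = S[i:]+S[:i]):
  rot[0] = rtts$
  rot[1] = tts$r
  rot[2] = ts$rt
  rot[3] = s$rtt
  rot[4] = $rtts
Sorted (with $ < everything):
  sorted[0] = $rtts
  sorted[1] = rtts$
  sorted[2] = s$rtt
  sorted[3] = ts$rt
  sorted[4] = tts$r
sorted[4] = tts$r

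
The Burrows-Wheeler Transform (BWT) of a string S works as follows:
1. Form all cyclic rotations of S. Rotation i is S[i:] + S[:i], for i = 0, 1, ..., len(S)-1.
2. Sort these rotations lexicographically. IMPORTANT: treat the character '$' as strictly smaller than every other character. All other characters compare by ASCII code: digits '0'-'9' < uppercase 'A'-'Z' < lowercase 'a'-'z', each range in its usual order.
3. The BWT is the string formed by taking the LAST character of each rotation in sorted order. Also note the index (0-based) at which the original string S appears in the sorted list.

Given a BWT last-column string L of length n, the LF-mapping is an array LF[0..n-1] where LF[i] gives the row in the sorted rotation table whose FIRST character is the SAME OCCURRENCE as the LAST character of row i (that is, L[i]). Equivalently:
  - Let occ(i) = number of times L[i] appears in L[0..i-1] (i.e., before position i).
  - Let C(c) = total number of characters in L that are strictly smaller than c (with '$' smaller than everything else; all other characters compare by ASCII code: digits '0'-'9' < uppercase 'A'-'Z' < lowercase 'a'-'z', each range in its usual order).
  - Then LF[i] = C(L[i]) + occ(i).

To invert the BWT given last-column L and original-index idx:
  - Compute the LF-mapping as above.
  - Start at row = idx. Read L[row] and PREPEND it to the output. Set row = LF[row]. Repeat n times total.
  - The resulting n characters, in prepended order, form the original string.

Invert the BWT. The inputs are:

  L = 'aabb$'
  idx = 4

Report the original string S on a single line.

LF mapping: 1 2 3 4 0
Walk LF starting at row 4, prepending L[row]:
  step 1: row=4, L[4]='$', prepend. Next row=LF[4]=0
  step 2: row=0, L[0]='a', prepend. Next row=LF[0]=1
  step 3: row=1, L[1]='a', prepend. Next row=LF[1]=2
  step 4: row=2, L[2]='b', prepend. Next row=LF[2]=3
  step 5: row=3, L[3]='b', prepend. Next row=LF[3]=4
Reversed output: bbaa$

Answer: bbaa$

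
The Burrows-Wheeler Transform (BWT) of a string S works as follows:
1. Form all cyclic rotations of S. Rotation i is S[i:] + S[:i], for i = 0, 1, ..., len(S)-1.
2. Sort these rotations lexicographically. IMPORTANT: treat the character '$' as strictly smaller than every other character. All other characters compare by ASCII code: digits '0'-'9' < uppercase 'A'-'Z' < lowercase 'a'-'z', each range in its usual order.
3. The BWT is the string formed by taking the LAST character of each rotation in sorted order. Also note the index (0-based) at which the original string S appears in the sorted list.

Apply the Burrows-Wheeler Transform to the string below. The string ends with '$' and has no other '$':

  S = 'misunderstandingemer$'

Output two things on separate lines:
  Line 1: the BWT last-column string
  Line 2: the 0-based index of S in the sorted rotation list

All 21 rotations (rotation i = S[i:]+S[:i]):
  rot[0] = misunderstandingemer$
  rot[1] = isunderstandingemer$m
  rot[2] = sunderstandingemer$mi
  rot[3] = understandingemer$mis
  rot[4] = nderstandingemer$misu
  rot[5] = derstandingemer$misun
  rot[6] = erstandingemer$misund
  rot[7] = rstandingemer$misunde
  rot[8] = standingemer$misunder
  rot[9] = tandingemer$misunders
  rot[10] = andingemer$misunderst
  rot[11] = ndingemer$misundersta
  rot[12] = dingemer$misunderstan
  rot[13] = ingemer$misunderstand
  rot[14] = ngemer$misunderstandi
  rot[15] = gemer$misunderstandin
  rot[16] = emer$misunderstanding
  rot[17] = mer$misunderstandinge
  rot[18] = er$misunderstandingem
  rot[19] = r$misunderstandingeme
  rot[20] = $misunderstandingemer
Sorted (with $ < everything):
  sorted[0] = $misunderstandingemer  (last char: 'r')
  sorted[1] = andingemer$misunderst  (last char: 't')
  sorted[2] = derstandingemer$misun  (last char: 'n')
  sorted[3] = dingemer$misunderstan  (last char: 'n')
  sorted[4] = emer$misunderstanding  (last char: 'g')
  sorted[5] = er$misunderstandingem  (last char: 'm')
  sorted[6] = erstandingemer$misund  (last char: 'd')
  sorted[7] = gemer$misunderstandin  (last char: 'n')
  sorted[8] = ingemer$misunderstand  (last char: 'd')
  sorted[9] = isunderstandingemer$m  (last char: 'm')
  sorted[10] = mer$misunderstandinge  (last char: 'e')
  sorted[11] = misunderstandingemer$  (last char: '$')
  sorted[12] = nderstandingemer$misu  (last char: 'u')
  sorted[13] = ndingemer$misundersta  (last char: 'a')
  sorted[14] = ngemer$misunderstandi  (last char: 'i')
  sorted[15] = r$misunderstandingeme  (last char: 'e')
  sorted[16] = rstandingemer$misunde  (last char: 'e')
  sorted[17] = standingemer$misunder  (last char: 'r')
  sorted[18] = sunderstandingemer$mi  (last char: 'i')
  sorted[19] = tandingemer$misunders  (last char: 's')
  sorted[20] = understandingemer$mis  (last char: 's')
Last column: rtnngmdndme$uaieeriss
Original string S is at sorted index 11

Answer: rtnngmdndme$uaieeriss
11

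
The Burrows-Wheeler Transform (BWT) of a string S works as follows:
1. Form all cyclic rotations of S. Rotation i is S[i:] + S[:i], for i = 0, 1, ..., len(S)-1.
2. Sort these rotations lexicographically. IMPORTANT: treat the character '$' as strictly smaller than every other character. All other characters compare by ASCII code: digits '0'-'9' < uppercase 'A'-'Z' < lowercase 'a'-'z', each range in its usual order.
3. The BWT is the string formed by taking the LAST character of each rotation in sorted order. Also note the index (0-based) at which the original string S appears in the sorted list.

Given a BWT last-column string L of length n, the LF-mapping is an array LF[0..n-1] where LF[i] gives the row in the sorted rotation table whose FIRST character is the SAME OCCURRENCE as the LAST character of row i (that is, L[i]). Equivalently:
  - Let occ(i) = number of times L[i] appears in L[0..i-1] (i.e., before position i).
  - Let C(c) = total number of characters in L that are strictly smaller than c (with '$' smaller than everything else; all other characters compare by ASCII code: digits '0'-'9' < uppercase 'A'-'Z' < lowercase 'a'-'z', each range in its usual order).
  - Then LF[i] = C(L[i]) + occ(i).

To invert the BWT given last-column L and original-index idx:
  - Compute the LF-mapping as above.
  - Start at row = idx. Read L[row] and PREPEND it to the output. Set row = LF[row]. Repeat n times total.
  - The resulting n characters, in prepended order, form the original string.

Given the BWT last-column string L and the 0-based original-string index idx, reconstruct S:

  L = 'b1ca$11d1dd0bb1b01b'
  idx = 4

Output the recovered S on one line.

LF mapping: 10 3 15 9 0 4 5 16 6 17 18 1 11 12 7 13 2 8 14
Walk LF starting at row 4, prepending L[row]:
  step 1: row=4, L[4]='$', prepend. Next row=LF[4]=0
  step 2: row=0, L[0]='b', prepend. Next row=LF[0]=10
  step 3: row=10, L[10]='d', prepend. Next row=LF[10]=18
  step 4: row=18, L[18]='b', prepend. Next row=LF[18]=14
  step 5: row=14, L[14]='1', prepend. Next row=LF[14]=7
  step 6: row=7, L[7]='d', prepend. Next row=LF[7]=16
  step 7: row=16, L[16]='0', prepend. Next row=LF[16]=2
  step 8: row=2, L[2]='c', prepend. Next row=LF[2]=15
  step 9: row=15, L[15]='b', prepend. Next row=LF[15]=13
  step 10: row=13, L[13]='b', prepend. Next row=LF[13]=12
  step 11: row=12, L[12]='b', prepend. Next row=LF[12]=11
  step 12: row=11, L[11]='0', prepend. Next row=LF[11]=1
  step 13: row=1, L[1]='1', prepend. Next row=LF[1]=3
  step 14: row=3, L[3]='a', prepend. Next row=LF[3]=9
  step 15: row=9, L[9]='d', prepend. Next row=LF[9]=17
  step 16: row=17, L[17]='1', prepend. Next row=LF[17]=8
  step 17: row=8, L[8]='1', prepend. Next row=LF[8]=6
  step 18: row=6, L[6]='1', prepend. Next row=LF[6]=5
  step 19: row=5, L[5]='1', prepend. Next row=LF[5]=4
Reversed output: 1111da10bbbc0d1bdb$

Answer: 1111da10bbbc0d1bdb$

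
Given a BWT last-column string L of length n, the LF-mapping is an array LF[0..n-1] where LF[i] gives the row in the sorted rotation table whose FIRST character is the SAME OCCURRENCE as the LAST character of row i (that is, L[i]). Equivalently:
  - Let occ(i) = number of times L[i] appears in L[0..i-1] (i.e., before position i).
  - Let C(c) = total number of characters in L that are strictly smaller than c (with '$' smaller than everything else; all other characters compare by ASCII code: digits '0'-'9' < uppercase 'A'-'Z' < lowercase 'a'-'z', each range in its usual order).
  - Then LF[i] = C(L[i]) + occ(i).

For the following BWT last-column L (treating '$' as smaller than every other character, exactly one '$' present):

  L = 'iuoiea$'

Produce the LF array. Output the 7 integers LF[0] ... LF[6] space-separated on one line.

Char counts: '$':1, 'a':1, 'e':1, 'i':2, 'o':1, 'u':1
C (first-col start): C('$')=0, C('a')=1, C('e')=2, C('i')=3, C('o')=5, C('u')=6
L[0]='i': occ=0, LF[0]=C('i')+0=3+0=3
L[1]='u': occ=0, LF[1]=C('u')+0=6+0=6
L[2]='o': occ=0, LF[2]=C('o')+0=5+0=5
L[3]='i': occ=1, LF[3]=C('i')+1=3+1=4
L[4]='e': occ=0, LF[4]=C('e')+0=2+0=2
L[5]='a': occ=0, LF[5]=C('a')+0=1+0=1
L[6]='$': occ=0, LF[6]=C('$')+0=0+0=0

Answer: 3 6 5 4 2 1 0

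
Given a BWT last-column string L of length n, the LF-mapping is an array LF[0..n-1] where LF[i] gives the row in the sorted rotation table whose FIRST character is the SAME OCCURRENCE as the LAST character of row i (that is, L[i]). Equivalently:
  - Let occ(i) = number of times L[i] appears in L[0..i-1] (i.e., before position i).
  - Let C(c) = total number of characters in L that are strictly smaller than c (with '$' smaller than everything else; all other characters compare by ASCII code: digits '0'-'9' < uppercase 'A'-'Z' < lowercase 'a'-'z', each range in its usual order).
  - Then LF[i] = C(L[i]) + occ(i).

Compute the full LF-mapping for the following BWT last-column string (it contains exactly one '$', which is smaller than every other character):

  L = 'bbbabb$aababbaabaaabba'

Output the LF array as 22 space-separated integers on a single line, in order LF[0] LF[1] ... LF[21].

Char counts: '$':1, 'a':10, 'b':11
C (first-col start): C('$')=0, C('a')=1, C('b')=11
L[0]='b': occ=0, LF[0]=C('b')+0=11+0=11
L[1]='b': occ=1, LF[1]=C('b')+1=11+1=12
L[2]='b': occ=2, LF[2]=C('b')+2=11+2=13
L[3]='a': occ=0, LF[3]=C('a')+0=1+0=1
L[4]='b': occ=3, LF[4]=C('b')+3=11+3=14
L[5]='b': occ=4, LF[5]=C('b')+4=11+4=15
L[6]='$': occ=0, LF[6]=C('$')+0=0+0=0
L[7]='a': occ=1, LF[7]=C('a')+1=1+1=2
L[8]='a': occ=2, LF[8]=C('a')+2=1+2=3
L[9]='b': occ=5, LF[9]=C('b')+5=11+5=16
L[10]='a': occ=3, LF[10]=C('a')+3=1+3=4
L[11]='b': occ=6, LF[11]=C('b')+6=11+6=17
L[12]='b': occ=7, LF[12]=C('b')+7=11+7=18
L[13]='a': occ=4, LF[13]=C('a')+4=1+4=5
L[14]='a': occ=5, LF[14]=C('a')+5=1+5=6
L[15]='b': occ=8, LF[15]=C('b')+8=11+8=19
L[16]='a': occ=6, LF[16]=C('a')+6=1+6=7
L[17]='a': occ=7, LF[17]=C('a')+7=1+7=8
L[18]='a': occ=8, LF[18]=C('a')+8=1+8=9
L[19]='b': occ=9, LF[19]=C('b')+9=11+9=20
L[20]='b': occ=10, LF[20]=C('b')+10=11+10=21
L[21]='a': occ=9, LF[21]=C('a')+9=1+9=10

Answer: 11 12 13 1 14 15 0 2 3 16 4 17 18 5 6 19 7 8 9 20 21 10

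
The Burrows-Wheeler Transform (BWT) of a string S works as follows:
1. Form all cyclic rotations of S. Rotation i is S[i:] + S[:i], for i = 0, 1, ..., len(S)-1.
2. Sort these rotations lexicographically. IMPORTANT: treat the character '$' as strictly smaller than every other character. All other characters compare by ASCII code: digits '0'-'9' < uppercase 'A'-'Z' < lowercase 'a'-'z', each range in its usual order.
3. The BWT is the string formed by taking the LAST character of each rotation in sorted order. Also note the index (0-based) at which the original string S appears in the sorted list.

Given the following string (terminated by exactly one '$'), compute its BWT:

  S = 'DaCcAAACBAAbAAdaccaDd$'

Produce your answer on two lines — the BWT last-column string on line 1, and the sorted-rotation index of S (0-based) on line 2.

Answer: dcABbAAACAa$aDcdACcaDA
11

Derivation:
All 22 rotations (rotation i = S[i:]+S[:i]):
  rot[0] = DaCcAAACBAAbAAdaccaDd$
  rot[1] = aCcAAACBAAbAAdaccaDd$D
  rot[2] = CcAAACBAAbAAdaccaDd$Da
  rot[3] = cAAACBAAbAAdaccaDd$DaC
  rot[4] = AAACBAAbAAdaccaDd$DaCc
  rot[5] = AACBAAbAAdaccaDd$DaCcA
  rot[6] = ACBAAbAAdaccaDd$DaCcAA
  rot[7] = CBAAbAAdaccaDd$DaCcAAA
  rot[8] = BAAbAAdaccaDd$DaCcAAAC
  rot[9] = AAbAAdaccaDd$DaCcAAACB
  rot[10] = AbAAdaccaDd$DaCcAAACBA
  rot[11] = bAAdaccaDd$DaCcAAACBAA
  rot[12] = AAdaccaDd$DaCcAAACBAAb
  rot[13] = AdaccaDd$DaCcAAACBAAbA
  rot[14] = daccaDd$DaCcAAACBAAbAA
  rot[15] = accaDd$DaCcAAACBAAbAAd
  rot[16] = ccaDd$DaCcAAACBAAbAAda
  rot[17] = caDd$DaCcAAACBAAbAAdac
  rot[18] = aDd$DaCcAAACBAAbAAdacc
  rot[19] = Dd$DaCcAAACBAAbAAdacca
  rot[20] = d$DaCcAAACBAAbAAdaccaD
  rot[21] = $DaCcAAACBAAbAAdaccaDd
Sorted (with $ < everything):
  sorted[0] = $DaCcAAACBAAbAAdaccaDd  (last char: 'd')
  sorted[1] = AAACBAAbAAdaccaDd$DaCc  (last char: 'c')
  sorted[2] = AACBAAbAAdaccaDd$DaCcA  (last char: 'A')
  sorted[3] = AAbAAdaccaDd$DaCcAAACB  (last char: 'B')
  sorted[4] = AAdaccaDd$DaCcAAACBAAb  (last char: 'b')
  sorted[5] = ACBAAbAAdaccaDd$DaCcAA  (last char: 'A')
  sorted[6] = AbAAdaccaDd$DaCcAAACBA  (last char: 'A')
  sorted[7] = AdaccaDd$DaCcAAACBAAbA  (last char: 'A')
  sorted[8] = BAAbAAdaccaDd$DaCcAAAC  (last char: 'C')
  sorted[9] = CBAAbAAdaccaDd$DaCcAAA  (last char: 'A')
  sorted[10] = CcAAACBAAbAAdaccaDd$Da  (last char: 'a')
  sorted[11] = DaCcAAACBAAbAAdaccaDd$  (last char: '$')
  sorted[12] = Dd$DaCcAAACBAAbAAdacca  (last char: 'a')
  sorted[13] = aCcAAACBAAbAAdaccaDd$D  (last char: 'D')
  sorted[14] = aDd$DaCcAAACBAAbAAdacc  (last char: 'c')
  sorted[15] = accaDd$DaCcAAACBAAbAAd  (last char: 'd')
  sorted[16] = bAAdaccaDd$DaCcAAACBAA  (last char: 'A')
  sorted[17] = cAAACBAAbAAdaccaDd$DaC  (last char: 'C')
  sorted[18] = caDd$DaCcAAACBAAbAAdac  (last char: 'c')
  sorted[19] = ccaDd$DaCcAAACBAAbAAda  (last char: 'a')
  sorted[20] = d$DaCcAAACBAAbAAdaccaD  (last char: 'D')
  sorted[21] = daccaDd$DaCcAAACBAAbAA  (last char: 'A')
Last column: dcABbAAACAa$aDcdACcaDA
Original string S is at sorted index 11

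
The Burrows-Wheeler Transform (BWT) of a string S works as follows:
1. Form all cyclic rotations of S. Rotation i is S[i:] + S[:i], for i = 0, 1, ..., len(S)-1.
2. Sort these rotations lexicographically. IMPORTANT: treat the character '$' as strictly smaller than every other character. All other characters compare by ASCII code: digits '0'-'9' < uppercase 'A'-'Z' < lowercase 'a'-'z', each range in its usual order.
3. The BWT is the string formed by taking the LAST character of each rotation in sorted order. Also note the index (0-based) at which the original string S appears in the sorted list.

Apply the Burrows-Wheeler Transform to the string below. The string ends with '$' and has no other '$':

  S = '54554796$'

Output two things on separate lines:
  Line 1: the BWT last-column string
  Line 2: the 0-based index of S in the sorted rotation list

Answer: 655$54947
3

Derivation:
All 9 rotations (rotation i = S[i:]+S[:i]):
  rot[0] = 54554796$
  rot[1] = 4554796$5
  rot[2] = 554796$54
  rot[3] = 54796$545
  rot[4] = 4796$5455
  rot[5] = 796$54554
  rot[6] = 96$545547
  rot[7] = 6$5455479
  rot[8] = $54554796
Sorted (with $ < everything):
  sorted[0] = $54554796  (last char: '6')
  sorted[1] = 4554796$5  (last char: '5')
  sorted[2] = 4796$5455  (last char: '5')
  sorted[3] = 54554796$  (last char: '$')
  sorted[4] = 54796$545  (last char: '5')
  sorted[5] = 554796$54  (last char: '4')
  sorted[6] = 6$5455479  (last char: '9')
  sorted[7] = 796$54554  (last char: '4')
  sorted[8] = 96$545547  (last char: '7')
Last column: 655$54947
Original string S is at sorted index 3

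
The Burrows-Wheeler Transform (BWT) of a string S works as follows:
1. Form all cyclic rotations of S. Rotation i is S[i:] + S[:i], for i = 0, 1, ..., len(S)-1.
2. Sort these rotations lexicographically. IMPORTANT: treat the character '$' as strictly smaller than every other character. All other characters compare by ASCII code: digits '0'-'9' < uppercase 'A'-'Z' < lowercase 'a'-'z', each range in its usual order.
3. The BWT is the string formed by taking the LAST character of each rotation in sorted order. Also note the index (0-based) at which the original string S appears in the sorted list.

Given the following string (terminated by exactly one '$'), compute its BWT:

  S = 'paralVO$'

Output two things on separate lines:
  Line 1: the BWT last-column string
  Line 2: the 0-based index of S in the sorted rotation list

Answer: OVlrpa$a
6

Derivation:
All 8 rotations (rotation i = S[i:]+S[:i]):
  rot[0] = paralVO$
  rot[1] = aralVO$p
  rot[2] = ralVO$pa
  rot[3] = alVO$par
  rot[4] = lVO$para
  rot[5] = VO$paral
  rot[6] = O$paralV
  rot[7] = $paralVO
Sorted (with $ < everything):
  sorted[0] = $paralVO  (last char: 'O')
  sorted[1] = O$paralV  (last char: 'V')
  sorted[2] = VO$paral  (last char: 'l')
  sorted[3] = alVO$par  (last char: 'r')
  sorted[4] = aralVO$p  (last char: 'p')
  sorted[5] = lVO$para  (last char: 'a')
  sorted[6] = paralVO$  (last char: '$')
  sorted[7] = ralVO$pa  (last char: 'a')
Last column: OVlrpa$a
Original string S is at sorted index 6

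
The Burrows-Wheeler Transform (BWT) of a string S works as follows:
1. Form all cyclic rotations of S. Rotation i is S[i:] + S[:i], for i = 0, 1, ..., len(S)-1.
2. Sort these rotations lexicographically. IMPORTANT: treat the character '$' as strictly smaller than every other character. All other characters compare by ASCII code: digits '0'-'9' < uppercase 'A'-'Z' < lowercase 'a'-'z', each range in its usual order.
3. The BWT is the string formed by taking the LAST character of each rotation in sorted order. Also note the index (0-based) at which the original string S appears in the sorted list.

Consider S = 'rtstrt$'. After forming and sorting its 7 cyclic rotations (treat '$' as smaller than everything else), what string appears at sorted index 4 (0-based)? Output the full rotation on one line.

Answer: t$rtstr

Derivation:
All 7 rotations (rotation i = S[i:]+S[:i]):
  rot[0] = rtstrt$
  rot[1] = tstrt$r
  rot[2] = strt$rt
  rot[3] = trt$rts
  rot[4] = rt$rtst
  rot[5] = t$rtstr
  rot[6] = $rtstrt
Sorted (with $ < everything):
  sorted[0] = $rtstrt
  sorted[1] = rt$rtst
  sorted[2] = rtstrt$
  sorted[3] = strt$rt
  sorted[4] = t$rtstr
  sorted[5] = trt$rts
  sorted[6] = tstrt$r
sorted[4] = t$rtstr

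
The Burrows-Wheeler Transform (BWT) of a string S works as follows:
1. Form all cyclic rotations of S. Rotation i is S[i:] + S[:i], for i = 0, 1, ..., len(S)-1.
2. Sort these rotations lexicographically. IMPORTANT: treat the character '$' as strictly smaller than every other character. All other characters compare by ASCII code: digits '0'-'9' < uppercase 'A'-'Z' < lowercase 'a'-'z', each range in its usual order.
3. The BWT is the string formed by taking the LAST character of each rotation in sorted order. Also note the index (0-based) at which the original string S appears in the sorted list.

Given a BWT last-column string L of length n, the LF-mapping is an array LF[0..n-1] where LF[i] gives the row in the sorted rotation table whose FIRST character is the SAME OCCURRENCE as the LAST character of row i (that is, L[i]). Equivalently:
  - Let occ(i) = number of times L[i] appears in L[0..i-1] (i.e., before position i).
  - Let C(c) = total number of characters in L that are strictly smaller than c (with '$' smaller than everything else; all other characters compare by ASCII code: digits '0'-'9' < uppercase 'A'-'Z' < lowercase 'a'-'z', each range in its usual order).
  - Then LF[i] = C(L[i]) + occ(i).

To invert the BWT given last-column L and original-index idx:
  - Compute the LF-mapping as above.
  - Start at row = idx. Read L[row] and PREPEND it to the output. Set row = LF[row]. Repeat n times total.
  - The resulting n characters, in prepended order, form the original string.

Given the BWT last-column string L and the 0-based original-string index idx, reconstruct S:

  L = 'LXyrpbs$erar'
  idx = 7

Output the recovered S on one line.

LF mapping: 1 2 11 7 6 4 10 0 5 8 3 9
Walk LF starting at row 7, prepending L[row]:
  step 1: row=7, L[7]='$', prepend. Next row=LF[7]=0
  step 2: row=0, L[0]='L', prepend. Next row=LF[0]=1
  step 3: row=1, L[1]='X', prepend. Next row=LF[1]=2
  step 4: row=2, L[2]='y', prepend. Next row=LF[2]=11
  step 5: row=11, L[11]='r', prepend. Next row=LF[11]=9
  step 6: row=9, L[9]='r', prepend. Next row=LF[9]=8
  step 7: row=8, L[8]='e', prepend. Next row=LF[8]=5
  step 8: row=5, L[5]='b', prepend. Next row=LF[5]=4
  step 9: row=4, L[4]='p', prepend. Next row=LF[4]=6
  step 10: row=6, L[6]='s', prepend. Next row=LF[6]=10
  step 11: row=10, L[10]='a', prepend. Next row=LF[10]=3
  step 12: row=3, L[3]='r', prepend. Next row=LF[3]=7
Reversed output: raspberryXL$

Answer: raspberryXL$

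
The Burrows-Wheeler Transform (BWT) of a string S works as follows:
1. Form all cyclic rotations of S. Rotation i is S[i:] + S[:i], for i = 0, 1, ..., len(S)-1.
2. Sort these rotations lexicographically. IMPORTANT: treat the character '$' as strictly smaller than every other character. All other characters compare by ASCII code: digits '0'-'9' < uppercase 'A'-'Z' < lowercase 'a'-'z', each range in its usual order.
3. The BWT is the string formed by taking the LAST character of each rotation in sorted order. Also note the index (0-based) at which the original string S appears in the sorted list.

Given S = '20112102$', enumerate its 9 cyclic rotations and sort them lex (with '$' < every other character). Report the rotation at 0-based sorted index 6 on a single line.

Answer: 2$2011210

Derivation:
All 9 rotations (rotation i = S[i:]+S[:i]):
  rot[0] = 20112102$
  rot[1] = 0112102$2
  rot[2] = 112102$20
  rot[3] = 12102$201
  rot[4] = 2102$2011
  rot[5] = 102$20112
  rot[6] = 02$201121
  rot[7] = 2$2011210
  rot[8] = $20112102
Sorted (with $ < everything):
  sorted[0] = $20112102
  sorted[1] = 0112102$2
  sorted[2] = 02$201121
  sorted[3] = 102$20112
  sorted[4] = 112102$20
  sorted[5] = 12102$201
  sorted[6] = 2$2011210
  sorted[7] = 20112102$
  sorted[8] = 2102$2011
sorted[6] = 2$2011210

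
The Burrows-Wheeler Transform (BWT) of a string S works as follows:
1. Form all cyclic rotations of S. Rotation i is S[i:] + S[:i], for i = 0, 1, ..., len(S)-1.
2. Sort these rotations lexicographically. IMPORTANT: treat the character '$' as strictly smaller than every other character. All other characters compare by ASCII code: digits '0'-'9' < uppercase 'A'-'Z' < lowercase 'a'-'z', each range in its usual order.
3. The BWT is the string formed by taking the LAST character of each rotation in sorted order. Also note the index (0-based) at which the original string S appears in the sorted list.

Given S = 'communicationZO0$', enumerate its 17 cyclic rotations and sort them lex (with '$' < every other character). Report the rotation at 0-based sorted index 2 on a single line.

Answer: O0$communicationZ

Derivation:
All 17 rotations (rotation i = S[i:]+S[:i]):
  rot[0] = communicationZO0$
  rot[1] = ommunicationZO0$c
  rot[2] = mmunicationZO0$co
  rot[3] = municationZO0$com
  rot[4] = unicationZO0$comm
  rot[5] = nicationZO0$commu
  rot[6] = icationZO0$commun
  rot[7] = cationZO0$communi
  rot[8] = ationZO0$communic
  rot[9] = tionZO0$communica
  rot[10] = ionZO0$communicat
  rot[11] = onZO0$communicati
  rot[12] = nZO0$communicatio
  rot[13] = ZO0$communication
  rot[14] = O0$communicationZ
  rot[15] = 0$communicationZO
  rot[16] = $communicationZO0
Sorted (with $ < everything):
  sorted[0] = $communicationZO0
  sorted[1] = 0$communicationZO
  sorted[2] = O0$communicationZ
  sorted[3] = ZO0$communication
  sorted[4] = ationZO0$communic
  sorted[5] = cationZO0$communi
  sorted[6] = communicationZO0$
  sorted[7] = icationZO0$commun
  sorted[8] = ionZO0$communicat
  sorted[9] = mmunicationZO0$co
  sorted[10] = municationZO0$com
  sorted[11] = nZO0$communicatio
  sorted[12] = nicationZO0$commu
  sorted[13] = ommunicationZO0$c
  sorted[14] = onZO0$communicati
  sorted[15] = tionZO0$communica
  sorted[16] = unicationZO0$comm
sorted[2] = O0$communicationZ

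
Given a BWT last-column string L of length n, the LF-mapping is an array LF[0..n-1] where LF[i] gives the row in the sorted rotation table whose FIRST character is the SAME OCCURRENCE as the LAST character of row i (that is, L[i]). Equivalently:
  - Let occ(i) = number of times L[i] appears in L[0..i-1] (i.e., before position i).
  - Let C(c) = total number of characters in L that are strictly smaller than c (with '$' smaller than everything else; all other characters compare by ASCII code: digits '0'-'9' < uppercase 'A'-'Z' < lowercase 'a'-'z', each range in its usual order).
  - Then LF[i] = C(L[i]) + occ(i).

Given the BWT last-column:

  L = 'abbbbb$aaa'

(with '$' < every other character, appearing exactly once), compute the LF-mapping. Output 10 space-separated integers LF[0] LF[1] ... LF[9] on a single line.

Answer: 1 5 6 7 8 9 0 2 3 4

Derivation:
Char counts: '$':1, 'a':4, 'b':5
C (first-col start): C('$')=0, C('a')=1, C('b')=5
L[0]='a': occ=0, LF[0]=C('a')+0=1+0=1
L[1]='b': occ=0, LF[1]=C('b')+0=5+0=5
L[2]='b': occ=1, LF[2]=C('b')+1=5+1=6
L[3]='b': occ=2, LF[3]=C('b')+2=5+2=7
L[4]='b': occ=3, LF[4]=C('b')+3=5+3=8
L[5]='b': occ=4, LF[5]=C('b')+4=5+4=9
L[6]='$': occ=0, LF[6]=C('$')+0=0+0=0
L[7]='a': occ=1, LF[7]=C('a')+1=1+1=2
L[8]='a': occ=2, LF[8]=C('a')+2=1+2=3
L[9]='a': occ=3, LF[9]=C('a')+3=1+3=4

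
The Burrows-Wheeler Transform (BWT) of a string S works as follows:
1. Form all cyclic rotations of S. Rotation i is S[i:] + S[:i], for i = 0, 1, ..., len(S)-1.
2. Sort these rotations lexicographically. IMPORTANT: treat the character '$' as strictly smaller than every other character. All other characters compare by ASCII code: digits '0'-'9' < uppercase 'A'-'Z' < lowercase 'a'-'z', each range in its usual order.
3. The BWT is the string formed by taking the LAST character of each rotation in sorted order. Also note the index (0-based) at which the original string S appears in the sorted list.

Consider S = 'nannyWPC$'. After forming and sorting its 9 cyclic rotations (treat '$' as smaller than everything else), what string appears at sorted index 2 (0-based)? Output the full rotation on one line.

Answer: PC$nannyW

Derivation:
All 9 rotations (rotation i = S[i:]+S[:i]):
  rot[0] = nannyWPC$
  rot[1] = annyWPC$n
  rot[2] = nnyWPC$na
  rot[3] = nyWPC$nan
  rot[4] = yWPC$nann
  rot[5] = WPC$nanny
  rot[6] = PC$nannyW
  rot[7] = C$nannyWP
  rot[8] = $nannyWPC
Sorted (with $ < everything):
  sorted[0] = $nannyWPC
  sorted[1] = C$nannyWP
  sorted[2] = PC$nannyW
  sorted[3] = WPC$nanny
  sorted[4] = annyWPC$n
  sorted[5] = nannyWPC$
  sorted[6] = nnyWPC$na
  sorted[7] = nyWPC$nan
  sorted[8] = yWPC$nann
sorted[2] = PC$nannyW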